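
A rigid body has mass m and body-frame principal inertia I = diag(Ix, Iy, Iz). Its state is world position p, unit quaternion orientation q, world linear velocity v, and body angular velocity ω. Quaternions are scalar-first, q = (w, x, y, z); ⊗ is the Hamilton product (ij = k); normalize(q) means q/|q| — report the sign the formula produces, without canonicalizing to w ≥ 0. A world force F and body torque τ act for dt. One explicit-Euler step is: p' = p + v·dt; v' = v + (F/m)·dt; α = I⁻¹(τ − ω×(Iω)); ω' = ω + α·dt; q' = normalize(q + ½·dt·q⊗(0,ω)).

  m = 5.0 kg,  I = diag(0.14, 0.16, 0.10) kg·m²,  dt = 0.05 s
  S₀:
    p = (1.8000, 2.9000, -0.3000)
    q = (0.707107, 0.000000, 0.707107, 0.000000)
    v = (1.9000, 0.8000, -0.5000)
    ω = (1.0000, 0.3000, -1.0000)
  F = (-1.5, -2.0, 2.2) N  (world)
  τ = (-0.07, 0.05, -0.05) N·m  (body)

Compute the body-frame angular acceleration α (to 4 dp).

α = (-0.6286, 0.5625, -0.5600)

gyro term ω×Iω = (0.0180, -0.0400, 0.0060)
(τ − ω×Iω)/I = (-0.6286, 0.5625, -0.5600)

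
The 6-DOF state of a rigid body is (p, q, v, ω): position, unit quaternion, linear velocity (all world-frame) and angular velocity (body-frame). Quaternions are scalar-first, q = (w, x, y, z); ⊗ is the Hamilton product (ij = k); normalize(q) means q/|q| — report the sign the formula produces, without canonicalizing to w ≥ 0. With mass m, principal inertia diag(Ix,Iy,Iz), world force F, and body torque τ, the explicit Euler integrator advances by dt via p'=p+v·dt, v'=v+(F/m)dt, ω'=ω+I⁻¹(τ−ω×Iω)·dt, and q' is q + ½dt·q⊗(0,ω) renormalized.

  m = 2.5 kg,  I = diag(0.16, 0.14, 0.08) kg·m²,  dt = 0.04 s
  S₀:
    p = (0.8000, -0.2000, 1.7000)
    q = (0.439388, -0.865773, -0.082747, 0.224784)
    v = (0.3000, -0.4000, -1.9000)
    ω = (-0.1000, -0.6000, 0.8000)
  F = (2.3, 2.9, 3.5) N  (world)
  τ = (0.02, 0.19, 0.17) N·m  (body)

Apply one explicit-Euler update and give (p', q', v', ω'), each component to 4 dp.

(τ − ω×Iω)/I = (-0.0550, 1.4029, 2.1400)
new body rate ω' = (-0.1022, -0.5439, 0.8856)
q⊗(0,ω) = (-0.3160527, 0.0247340, 0.4065072, 0.8626995)
updated quaternion q' = (0.4330, -0.8651, -0.0746, 0.2420)
p' = p + v·dt = (0.8120, -0.2160, 1.6240)
v + (F/m)dt = (0.3368, -0.3536, -1.8440)

p' = (0.8120, -0.2160, 1.6240)
q' = (0.4330, -0.8651, -0.0746, 0.2420)
v' = (0.3368, -0.3536, -1.8440)
ω' = (-0.1022, -0.5439, 0.8856)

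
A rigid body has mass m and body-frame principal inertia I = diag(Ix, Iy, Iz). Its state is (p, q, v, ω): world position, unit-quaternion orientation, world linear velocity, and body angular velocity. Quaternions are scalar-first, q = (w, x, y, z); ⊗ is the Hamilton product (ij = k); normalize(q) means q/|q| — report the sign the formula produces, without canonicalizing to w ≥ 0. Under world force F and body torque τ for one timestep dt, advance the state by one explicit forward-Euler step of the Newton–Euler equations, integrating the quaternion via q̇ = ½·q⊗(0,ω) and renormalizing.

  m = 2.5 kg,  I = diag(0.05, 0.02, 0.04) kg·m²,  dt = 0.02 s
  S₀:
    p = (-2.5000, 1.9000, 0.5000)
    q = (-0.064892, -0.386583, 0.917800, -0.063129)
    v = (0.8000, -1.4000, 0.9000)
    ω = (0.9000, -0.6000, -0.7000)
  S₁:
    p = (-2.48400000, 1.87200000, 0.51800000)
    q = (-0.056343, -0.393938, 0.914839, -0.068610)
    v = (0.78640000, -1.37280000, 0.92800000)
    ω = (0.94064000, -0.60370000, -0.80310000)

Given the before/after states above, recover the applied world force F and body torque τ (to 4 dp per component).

rate change Δω = (0.04064000, -0.00370000, -0.10310000)
ω₀×(Iω₀) = (0.0084, -0.0063, 0.0162)
applied torque τ = (0.1100, -0.0100, -0.1900)
Δv = v₁−v₀ = (-0.01360000, 0.02720000, 0.02800000)
applied force F = (-1.7000, 3.4000, 3.5000)

F = (-1.7000, 3.4000, 3.5000)
τ = (0.1100, -0.0100, -0.1900)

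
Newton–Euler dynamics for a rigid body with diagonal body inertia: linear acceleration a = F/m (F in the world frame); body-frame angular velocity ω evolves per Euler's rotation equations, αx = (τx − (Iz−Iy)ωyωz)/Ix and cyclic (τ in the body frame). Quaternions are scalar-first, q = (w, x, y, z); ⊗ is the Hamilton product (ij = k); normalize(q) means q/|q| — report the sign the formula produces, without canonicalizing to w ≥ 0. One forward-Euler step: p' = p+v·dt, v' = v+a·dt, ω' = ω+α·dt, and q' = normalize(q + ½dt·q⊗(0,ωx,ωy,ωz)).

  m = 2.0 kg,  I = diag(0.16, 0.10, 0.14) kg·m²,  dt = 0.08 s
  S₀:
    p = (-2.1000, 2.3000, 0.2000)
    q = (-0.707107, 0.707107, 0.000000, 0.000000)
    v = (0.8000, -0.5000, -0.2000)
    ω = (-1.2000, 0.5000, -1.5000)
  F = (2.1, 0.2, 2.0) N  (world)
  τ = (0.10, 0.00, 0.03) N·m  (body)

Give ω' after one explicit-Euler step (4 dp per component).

gyro term ω×Iω = (-0.0300, 0.0360, 0.0360)
angular accel α = (0.8125, -0.3600, -0.0429)
new body rate ω' = (-1.1350, 0.4712, -1.5034)

ω' = (-1.1350, 0.4712, -1.5034)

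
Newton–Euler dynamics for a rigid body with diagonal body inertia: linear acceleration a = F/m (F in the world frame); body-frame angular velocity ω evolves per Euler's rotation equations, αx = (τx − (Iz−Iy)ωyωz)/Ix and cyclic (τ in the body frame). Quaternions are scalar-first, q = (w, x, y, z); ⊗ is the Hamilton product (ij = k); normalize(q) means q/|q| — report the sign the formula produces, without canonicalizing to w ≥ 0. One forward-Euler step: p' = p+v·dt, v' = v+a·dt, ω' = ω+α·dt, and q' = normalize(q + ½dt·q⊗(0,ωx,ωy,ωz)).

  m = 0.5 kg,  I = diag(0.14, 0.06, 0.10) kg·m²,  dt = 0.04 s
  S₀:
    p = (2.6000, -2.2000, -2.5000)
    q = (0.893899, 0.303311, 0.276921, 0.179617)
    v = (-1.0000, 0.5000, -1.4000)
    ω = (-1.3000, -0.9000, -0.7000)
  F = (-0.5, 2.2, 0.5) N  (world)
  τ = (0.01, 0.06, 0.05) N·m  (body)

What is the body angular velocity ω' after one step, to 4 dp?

ω' = (-1.3043, -0.8843, -0.6426)

ω×(Iω) gyroscopic = (0.0252, 0.0364, -0.0936)
(τ − ω×Iω)/I = (-0.1086, 0.3933, 1.4360)
ω + α·dt = (-1.3043, -0.8843, -0.6426)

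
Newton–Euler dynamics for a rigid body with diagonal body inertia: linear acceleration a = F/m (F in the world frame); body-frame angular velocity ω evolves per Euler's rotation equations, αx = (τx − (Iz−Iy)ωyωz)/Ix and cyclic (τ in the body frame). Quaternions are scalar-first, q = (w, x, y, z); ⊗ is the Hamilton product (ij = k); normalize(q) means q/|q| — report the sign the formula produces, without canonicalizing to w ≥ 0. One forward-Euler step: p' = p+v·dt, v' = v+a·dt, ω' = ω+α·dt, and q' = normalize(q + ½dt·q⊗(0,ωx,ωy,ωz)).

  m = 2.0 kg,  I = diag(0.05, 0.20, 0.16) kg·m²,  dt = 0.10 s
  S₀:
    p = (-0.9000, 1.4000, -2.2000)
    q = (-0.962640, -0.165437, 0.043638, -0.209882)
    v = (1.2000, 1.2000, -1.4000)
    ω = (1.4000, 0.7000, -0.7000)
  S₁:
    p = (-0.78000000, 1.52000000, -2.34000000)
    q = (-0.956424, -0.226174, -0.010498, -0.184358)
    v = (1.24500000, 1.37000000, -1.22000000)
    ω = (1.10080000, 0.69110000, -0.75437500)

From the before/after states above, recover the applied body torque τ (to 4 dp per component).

τ = (-0.1300, 0.0900, 0.0600)

Δω = ω₁−ω₀ = (-0.29920000, -0.00890000, -0.05437500)
ω₀×(Iω₀) = (0.0196, 0.1078, 0.1470)
I·α + gyro = (-0.1300, 0.0900, 0.0600)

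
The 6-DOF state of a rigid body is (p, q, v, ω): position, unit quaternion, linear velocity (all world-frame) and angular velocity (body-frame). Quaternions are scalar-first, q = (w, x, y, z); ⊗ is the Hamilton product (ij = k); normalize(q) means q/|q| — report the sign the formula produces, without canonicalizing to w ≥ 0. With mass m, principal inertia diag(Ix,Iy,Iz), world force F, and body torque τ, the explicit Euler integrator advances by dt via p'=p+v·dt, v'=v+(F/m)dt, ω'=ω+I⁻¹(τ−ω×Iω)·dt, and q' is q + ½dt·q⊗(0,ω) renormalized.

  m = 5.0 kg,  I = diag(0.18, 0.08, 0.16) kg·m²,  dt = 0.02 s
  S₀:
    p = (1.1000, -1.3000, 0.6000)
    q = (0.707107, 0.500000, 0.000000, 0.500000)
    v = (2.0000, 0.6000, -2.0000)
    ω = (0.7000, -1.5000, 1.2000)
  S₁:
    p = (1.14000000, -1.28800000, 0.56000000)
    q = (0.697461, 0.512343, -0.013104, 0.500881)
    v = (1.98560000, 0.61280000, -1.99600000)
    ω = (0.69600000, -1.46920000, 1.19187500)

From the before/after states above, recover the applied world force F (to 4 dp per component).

Δv = v₁−v₀ = (-0.01440000, 0.01280000, 0.00400000)
F = m·Δv/dt = (-3.6000, 3.2000, 1.0000)

F = (-3.6000, 3.2000, 1.0000)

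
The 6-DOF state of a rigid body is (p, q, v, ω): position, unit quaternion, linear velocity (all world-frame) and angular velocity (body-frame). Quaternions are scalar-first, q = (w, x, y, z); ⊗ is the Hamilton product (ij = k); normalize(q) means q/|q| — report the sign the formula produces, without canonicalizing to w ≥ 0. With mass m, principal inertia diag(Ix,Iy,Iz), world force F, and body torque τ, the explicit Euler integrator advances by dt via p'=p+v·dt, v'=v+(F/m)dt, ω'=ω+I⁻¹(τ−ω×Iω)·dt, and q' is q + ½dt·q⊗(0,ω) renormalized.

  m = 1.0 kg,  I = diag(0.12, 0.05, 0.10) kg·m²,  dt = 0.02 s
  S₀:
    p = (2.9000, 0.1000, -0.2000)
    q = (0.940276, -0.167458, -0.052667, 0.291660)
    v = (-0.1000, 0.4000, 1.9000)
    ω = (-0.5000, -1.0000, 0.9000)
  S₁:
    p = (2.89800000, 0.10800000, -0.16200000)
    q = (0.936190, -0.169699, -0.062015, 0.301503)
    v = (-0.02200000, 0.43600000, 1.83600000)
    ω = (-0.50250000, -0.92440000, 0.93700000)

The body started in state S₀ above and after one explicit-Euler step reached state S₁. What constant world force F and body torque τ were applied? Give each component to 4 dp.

Δω = ω₁−ω₀ = (-0.00250000, 0.07560000, 0.03700000)
τ = I·(Δω/dt) + ω₀×(Iω₀) = (-0.0600, 0.1800, 0.1500)
Δv = v₁−v₀ = (0.07800000, 0.03600000, -0.06400000)
F = m·Δv/dt = (3.9000, 1.8000, -3.2000)

F = (3.9000, 1.8000, -3.2000)
τ = (-0.0600, 0.1800, 0.1500)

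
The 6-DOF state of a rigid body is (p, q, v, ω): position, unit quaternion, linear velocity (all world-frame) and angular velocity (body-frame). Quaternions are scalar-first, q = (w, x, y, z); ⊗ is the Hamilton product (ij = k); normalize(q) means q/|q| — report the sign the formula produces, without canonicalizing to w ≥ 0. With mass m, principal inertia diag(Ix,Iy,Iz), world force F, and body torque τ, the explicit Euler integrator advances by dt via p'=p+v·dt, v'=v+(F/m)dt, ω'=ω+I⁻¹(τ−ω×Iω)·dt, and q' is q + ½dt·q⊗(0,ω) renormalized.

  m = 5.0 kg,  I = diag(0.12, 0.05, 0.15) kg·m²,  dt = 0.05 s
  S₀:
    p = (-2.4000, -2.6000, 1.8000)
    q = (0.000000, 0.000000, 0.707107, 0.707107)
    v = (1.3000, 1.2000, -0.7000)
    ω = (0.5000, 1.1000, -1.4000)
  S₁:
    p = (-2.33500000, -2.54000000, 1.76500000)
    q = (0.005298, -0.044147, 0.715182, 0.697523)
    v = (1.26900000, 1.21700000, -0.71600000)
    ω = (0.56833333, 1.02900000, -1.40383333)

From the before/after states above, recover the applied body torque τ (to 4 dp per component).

rate change Δω = (0.06833333, -0.07100000, -0.00383333)
τ = I·(Δω/dt) + ω₀×(Iω₀) = (0.0100, -0.0500, -0.0500)

τ = (0.0100, -0.0500, -0.0500)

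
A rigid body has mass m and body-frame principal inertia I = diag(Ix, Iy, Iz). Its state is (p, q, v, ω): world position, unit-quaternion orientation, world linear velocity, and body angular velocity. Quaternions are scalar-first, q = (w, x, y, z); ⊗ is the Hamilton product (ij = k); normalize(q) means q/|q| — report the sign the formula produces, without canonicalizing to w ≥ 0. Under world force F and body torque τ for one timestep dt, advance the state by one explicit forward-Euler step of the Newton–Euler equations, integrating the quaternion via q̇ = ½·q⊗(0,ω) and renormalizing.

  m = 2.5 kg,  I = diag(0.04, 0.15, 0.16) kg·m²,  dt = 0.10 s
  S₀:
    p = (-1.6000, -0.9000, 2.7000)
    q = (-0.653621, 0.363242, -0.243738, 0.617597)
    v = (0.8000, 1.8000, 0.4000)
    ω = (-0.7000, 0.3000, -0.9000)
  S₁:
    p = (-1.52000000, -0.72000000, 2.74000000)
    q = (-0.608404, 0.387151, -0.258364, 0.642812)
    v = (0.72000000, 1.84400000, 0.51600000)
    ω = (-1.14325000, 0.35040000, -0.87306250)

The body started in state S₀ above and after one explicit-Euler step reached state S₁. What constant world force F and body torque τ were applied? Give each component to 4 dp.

F = (-2.0000, 1.1000, 2.9000)
τ = (-0.1800, 0.0000, 0.0200)

velocity change Δv = (-0.08000000, 0.04400000, 0.11600000)
m·(v₁−v₀)/dt = (-2.0000, 1.1000, 2.9000)
Δω = ω₁−ω₀ = (-0.44325000, 0.05040000, 0.02693750)
gyro term ω₀×Iω₀ = (-0.0027, -0.0756, -0.0231)
I·α + gyro = (-0.1800, 0.0000, 0.0200)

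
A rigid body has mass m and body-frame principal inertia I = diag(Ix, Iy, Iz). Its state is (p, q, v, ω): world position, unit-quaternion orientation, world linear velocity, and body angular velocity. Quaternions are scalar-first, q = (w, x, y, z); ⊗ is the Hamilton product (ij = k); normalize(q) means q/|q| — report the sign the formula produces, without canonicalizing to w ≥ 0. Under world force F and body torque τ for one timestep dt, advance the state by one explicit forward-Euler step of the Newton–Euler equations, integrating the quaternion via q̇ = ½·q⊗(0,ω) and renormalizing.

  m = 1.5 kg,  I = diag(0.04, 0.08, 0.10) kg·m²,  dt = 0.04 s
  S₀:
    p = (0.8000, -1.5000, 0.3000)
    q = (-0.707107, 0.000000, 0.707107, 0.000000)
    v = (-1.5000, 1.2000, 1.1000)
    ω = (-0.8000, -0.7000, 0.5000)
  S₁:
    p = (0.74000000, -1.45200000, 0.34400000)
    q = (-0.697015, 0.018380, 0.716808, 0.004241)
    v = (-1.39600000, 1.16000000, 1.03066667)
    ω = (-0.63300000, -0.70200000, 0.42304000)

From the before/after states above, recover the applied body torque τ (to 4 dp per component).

Δω = ω₁−ω₀ = (0.16700000, -0.00200000, -0.07696000)
precession coupling = (-0.0070, 0.0240, 0.0224)
I·α + gyro = (0.1600, 0.0200, -0.1700)

τ = (0.1600, 0.0200, -0.1700)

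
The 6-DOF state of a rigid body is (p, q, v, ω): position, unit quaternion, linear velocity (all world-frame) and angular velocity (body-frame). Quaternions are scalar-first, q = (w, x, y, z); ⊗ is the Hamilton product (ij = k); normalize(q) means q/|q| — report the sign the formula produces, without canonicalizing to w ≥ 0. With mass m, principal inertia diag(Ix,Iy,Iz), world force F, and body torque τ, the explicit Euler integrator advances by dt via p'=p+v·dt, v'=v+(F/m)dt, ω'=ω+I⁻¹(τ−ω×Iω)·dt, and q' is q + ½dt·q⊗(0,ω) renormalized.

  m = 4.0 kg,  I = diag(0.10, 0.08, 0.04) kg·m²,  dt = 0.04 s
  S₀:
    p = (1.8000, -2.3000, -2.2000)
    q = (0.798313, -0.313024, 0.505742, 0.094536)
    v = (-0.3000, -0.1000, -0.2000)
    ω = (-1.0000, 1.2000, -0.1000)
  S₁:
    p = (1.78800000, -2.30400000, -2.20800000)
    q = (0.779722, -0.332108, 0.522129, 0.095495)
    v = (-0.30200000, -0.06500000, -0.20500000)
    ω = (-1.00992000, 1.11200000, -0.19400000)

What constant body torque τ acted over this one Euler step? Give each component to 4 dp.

τ = (-0.0200, -0.1700, -0.0700)

rate change Δω = (-0.00992000, -0.08800000, -0.09400000)
precession coupling = (0.0048, 0.0060, 0.0240)
I·α + gyro = (-0.0200, -0.1700, -0.0700)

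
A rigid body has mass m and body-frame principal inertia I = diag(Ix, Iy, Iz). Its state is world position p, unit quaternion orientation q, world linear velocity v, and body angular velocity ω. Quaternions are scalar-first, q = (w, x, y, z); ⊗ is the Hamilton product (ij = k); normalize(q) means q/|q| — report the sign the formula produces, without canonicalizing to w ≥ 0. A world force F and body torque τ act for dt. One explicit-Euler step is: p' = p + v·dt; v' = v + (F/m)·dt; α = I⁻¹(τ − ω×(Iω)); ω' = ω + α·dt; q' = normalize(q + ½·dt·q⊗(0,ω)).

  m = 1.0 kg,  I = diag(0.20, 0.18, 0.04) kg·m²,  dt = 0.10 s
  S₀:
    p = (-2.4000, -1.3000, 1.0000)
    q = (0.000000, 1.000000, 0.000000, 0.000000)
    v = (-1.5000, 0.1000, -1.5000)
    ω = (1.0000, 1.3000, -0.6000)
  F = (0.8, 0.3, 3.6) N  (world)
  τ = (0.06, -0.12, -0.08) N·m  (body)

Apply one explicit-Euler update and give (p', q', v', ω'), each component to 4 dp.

precession coupling ω×(Iω) = (0.1092, -0.0960, -0.0260)
angular accel α = (-0.2460, -0.1333, -1.3500)
ω' = ω + α·dt = (0.9754, 1.2867, -0.7350)
q⊗(0,ω) = (-1.0000000, 0.0000000, 0.6000000, 1.3000000)
q + ½dt·q⊗(0,ω), renormalized = (-0.0498, 0.9962, 0.0299, 0.0648)
linear accel F/m = (0.8000, 0.3000, 3.6000)
p + v·dt = (-2.5500, -1.2900, 0.8500)
v + (F/m)dt = (-1.4200, 0.1300, -1.1400)

p' = (-2.5500, -1.2900, 0.8500)
q' = (-0.0498, 0.9962, 0.0299, 0.0648)
v' = (-1.4200, 0.1300, -1.1400)
ω' = (0.9754, 1.2867, -0.7350)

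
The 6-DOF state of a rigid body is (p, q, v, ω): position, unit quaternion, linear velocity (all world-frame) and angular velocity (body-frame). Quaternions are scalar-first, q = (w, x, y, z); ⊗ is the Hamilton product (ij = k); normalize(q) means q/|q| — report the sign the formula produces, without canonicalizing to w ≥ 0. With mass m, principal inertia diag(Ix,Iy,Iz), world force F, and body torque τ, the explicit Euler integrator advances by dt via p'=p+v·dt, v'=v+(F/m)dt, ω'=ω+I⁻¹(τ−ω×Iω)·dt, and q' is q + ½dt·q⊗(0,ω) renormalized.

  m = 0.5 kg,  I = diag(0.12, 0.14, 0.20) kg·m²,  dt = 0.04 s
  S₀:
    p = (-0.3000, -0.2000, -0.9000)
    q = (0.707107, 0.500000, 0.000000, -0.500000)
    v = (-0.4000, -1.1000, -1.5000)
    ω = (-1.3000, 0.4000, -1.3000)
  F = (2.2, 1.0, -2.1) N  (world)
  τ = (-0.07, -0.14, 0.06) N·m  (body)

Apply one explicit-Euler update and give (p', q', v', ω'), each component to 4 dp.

(τ − ω×Iω)/I = (-0.3233, -0.0343, 0.3520)
ω' = ω + α·dt = (-1.3129, 0.3986, -1.2859)
2q̇ = q⊗(0,ω) = (0.0000000, -0.7192391, 1.5828428, -0.7192391)
updated quaternion q' = (0.7066, 0.4853, 0.0316, -0.5140)
linear accel F/m = (4.4000, 2.0000, -4.2000)
p' = p + v·dt = (-0.3160, -0.2440, -0.9600)
new velocity v' = (-0.2240, -1.0200, -1.6680)

p' = (-0.3160, -0.2440, -0.9600)
q' = (0.7066, 0.4853, 0.0316, -0.5140)
v' = (-0.2240, -1.0200, -1.6680)
ω' = (-1.3129, 0.3986, -1.2859)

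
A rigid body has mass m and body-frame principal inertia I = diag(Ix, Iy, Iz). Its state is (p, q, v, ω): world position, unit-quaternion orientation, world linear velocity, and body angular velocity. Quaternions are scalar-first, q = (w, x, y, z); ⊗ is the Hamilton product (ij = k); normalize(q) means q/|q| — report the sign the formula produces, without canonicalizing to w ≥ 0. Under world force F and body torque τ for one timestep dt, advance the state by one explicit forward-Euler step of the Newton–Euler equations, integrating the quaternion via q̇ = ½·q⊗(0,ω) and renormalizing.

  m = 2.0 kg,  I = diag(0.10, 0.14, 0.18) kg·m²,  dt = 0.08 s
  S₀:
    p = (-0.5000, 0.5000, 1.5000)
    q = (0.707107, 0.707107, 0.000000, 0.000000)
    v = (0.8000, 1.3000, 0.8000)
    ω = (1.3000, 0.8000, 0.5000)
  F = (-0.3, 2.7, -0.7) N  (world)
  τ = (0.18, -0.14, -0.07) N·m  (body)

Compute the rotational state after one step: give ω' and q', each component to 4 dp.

ω×(Iω) gyroscopic = (0.0160, -0.0520, 0.0416)
angular accel α = (1.6400, -0.6286, -0.6200)
new body rate ω' = (1.4312, 0.7497, 0.4504)
q⊗(0,ω) = (-0.9192391, 0.9192391, 0.2121321, 0.9192391)
updated quaternion q' = (0.6690, 0.7423, 0.0085, 0.0367)

ω' = (1.4312, 0.7497, 0.4504)
q' = (0.6690, 0.7423, 0.0085, 0.0367)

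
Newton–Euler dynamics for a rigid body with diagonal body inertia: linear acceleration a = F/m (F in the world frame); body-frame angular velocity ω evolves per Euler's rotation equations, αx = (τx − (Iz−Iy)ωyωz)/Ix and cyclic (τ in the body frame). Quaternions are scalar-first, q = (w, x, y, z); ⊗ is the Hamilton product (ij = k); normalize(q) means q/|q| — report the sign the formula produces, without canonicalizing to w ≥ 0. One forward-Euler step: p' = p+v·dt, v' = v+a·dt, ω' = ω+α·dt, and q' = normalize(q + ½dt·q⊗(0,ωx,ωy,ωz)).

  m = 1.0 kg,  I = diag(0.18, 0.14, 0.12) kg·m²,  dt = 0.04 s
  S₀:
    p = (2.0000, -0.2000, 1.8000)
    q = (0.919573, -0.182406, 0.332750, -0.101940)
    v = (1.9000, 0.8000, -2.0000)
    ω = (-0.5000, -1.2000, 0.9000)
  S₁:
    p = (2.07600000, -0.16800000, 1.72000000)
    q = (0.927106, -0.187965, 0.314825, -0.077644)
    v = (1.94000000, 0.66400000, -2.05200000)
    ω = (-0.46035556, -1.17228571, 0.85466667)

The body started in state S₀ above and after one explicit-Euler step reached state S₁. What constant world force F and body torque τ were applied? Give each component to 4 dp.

rate change Δω = (0.03964444, 0.02771429, -0.04533333)
ω₀×(Iω₀) = (0.0216, -0.0270, -0.0240)
τ = I·(Δω/dt) + ω₀×(Iω₀) = (0.2000, 0.0700, -0.1600)
v₁ − v₀ = (0.04000000, -0.13600000, -0.05200000)
F = m·Δv/dt = (1.0000, -3.4000, -1.3000)

F = (1.0000, -3.4000, -1.3000)
τ = (0.2000, 0.0700, -0.1600)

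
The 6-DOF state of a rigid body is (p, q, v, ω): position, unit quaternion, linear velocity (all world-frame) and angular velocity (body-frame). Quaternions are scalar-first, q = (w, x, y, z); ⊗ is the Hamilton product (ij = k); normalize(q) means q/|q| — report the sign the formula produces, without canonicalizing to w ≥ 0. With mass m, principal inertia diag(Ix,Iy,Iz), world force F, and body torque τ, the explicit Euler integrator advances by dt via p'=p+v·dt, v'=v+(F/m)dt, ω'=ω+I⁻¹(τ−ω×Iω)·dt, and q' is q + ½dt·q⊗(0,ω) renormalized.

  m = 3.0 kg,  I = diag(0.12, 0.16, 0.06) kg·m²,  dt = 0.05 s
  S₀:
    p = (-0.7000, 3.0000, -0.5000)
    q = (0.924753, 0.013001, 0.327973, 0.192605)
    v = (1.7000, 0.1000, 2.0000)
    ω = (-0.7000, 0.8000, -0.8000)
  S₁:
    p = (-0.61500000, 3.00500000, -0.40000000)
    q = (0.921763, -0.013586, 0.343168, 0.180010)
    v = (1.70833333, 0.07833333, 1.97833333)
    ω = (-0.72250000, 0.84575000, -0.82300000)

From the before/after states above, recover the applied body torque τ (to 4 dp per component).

τ = (0.0100, 0.1800, -0.0500)

Δω = ω₁−ω₀ = (-0.02250000, 0.04575000, -0.02300000)
precession coupling = (0.0640, 0.0336, -0.0224)
τ = I·(Δω/dt) + ω₀×(Iω₀) = (0.0100, 0.1800, -0.0500)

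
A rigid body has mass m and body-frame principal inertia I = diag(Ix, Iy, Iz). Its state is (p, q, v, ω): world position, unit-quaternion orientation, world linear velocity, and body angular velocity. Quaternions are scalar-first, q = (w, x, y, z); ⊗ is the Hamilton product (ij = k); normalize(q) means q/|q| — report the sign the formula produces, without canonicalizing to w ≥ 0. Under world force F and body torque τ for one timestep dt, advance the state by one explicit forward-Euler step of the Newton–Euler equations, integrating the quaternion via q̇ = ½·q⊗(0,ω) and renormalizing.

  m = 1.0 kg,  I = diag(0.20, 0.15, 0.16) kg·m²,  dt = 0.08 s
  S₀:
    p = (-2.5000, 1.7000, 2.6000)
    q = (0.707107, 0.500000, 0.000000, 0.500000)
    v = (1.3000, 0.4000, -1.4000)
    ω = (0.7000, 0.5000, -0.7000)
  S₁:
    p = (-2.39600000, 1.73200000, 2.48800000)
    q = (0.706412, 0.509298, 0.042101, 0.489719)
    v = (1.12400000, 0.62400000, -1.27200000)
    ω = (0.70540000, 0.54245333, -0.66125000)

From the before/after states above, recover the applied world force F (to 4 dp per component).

F = (-2.2000, 2.8000, 1.6000)

v₁ − v₀ = (-0.17600000, 0.22400000, 0.12800000)
applied force F = (-2.2000, 2.8000, 1.6000)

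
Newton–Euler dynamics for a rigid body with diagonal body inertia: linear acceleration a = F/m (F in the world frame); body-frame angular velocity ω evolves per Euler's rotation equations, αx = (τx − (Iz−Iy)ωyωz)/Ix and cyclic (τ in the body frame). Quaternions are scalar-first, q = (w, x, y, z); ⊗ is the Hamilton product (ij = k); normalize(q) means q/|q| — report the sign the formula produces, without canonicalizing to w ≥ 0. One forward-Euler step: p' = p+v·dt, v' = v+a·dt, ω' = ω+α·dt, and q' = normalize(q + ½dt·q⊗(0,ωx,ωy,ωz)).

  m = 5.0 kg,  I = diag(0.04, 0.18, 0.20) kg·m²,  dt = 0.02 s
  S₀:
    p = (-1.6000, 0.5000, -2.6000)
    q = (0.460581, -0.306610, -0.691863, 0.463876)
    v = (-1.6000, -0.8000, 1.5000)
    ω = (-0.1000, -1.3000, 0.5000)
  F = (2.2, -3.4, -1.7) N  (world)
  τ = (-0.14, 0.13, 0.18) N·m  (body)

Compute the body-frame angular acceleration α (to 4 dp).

ω×(Iω) gyroscopic = (-0.0130, 0.0080, 0.0182)
angular accel α = (-3.1750, 0.6778, 0.8090)

α = (-3.1750, 0.6778, 0.8090)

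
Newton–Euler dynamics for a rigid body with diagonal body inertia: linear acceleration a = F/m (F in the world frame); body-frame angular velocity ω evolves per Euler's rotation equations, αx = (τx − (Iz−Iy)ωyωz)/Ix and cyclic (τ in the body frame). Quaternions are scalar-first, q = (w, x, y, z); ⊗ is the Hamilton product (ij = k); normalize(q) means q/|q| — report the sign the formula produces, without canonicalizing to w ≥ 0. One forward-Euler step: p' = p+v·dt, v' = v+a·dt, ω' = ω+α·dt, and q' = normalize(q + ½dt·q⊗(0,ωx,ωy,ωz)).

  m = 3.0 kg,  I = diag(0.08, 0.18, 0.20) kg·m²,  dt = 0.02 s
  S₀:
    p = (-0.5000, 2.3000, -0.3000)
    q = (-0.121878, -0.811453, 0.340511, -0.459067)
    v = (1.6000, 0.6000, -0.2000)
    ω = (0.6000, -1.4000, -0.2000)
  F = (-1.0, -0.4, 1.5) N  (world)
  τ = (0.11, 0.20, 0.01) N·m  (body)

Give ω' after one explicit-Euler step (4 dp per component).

ω' = (0.6261, -1.3794, -0.1906)

α = I⁻¹(τ − ω×Iω) = (1.3050, 1.0311, 0.4700)
new body rate ω' = (0.6261, -1.3794, -0.1906)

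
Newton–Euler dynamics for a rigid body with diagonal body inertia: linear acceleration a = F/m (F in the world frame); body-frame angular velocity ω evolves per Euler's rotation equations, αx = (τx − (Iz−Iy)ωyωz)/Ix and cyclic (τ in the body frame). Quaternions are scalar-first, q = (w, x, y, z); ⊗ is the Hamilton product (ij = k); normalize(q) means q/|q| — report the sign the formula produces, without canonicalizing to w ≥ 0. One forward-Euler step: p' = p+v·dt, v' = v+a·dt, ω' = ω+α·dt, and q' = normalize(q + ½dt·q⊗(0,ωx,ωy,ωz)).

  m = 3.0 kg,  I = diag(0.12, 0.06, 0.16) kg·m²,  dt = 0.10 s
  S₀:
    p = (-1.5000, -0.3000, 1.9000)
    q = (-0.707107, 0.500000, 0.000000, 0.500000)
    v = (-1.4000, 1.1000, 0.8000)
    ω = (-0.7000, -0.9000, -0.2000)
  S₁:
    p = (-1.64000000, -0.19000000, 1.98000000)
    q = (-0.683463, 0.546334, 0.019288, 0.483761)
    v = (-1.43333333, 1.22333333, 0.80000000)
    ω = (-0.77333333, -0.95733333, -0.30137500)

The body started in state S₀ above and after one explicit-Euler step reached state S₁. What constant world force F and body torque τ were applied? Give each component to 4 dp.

v₁ − v₀ = (-0.03333333, 0.12333333, 0.00000000)
F = m·Δv/dt = (-1.0000, 3.7000, 0.0000)
ω₁ − ω₀ = (-0.07333333, -0.05733333, -0.10137500)
gyro term ω₀×Iω₀ = (0.0180, -0.0056, -0.0378)
applied torque τ = (-0.0700, -0.0400, -0.2000)

F = (-1.0000, 3.7000, 0.0000)
τ = (-0.0700, -0.0400, -0.2000)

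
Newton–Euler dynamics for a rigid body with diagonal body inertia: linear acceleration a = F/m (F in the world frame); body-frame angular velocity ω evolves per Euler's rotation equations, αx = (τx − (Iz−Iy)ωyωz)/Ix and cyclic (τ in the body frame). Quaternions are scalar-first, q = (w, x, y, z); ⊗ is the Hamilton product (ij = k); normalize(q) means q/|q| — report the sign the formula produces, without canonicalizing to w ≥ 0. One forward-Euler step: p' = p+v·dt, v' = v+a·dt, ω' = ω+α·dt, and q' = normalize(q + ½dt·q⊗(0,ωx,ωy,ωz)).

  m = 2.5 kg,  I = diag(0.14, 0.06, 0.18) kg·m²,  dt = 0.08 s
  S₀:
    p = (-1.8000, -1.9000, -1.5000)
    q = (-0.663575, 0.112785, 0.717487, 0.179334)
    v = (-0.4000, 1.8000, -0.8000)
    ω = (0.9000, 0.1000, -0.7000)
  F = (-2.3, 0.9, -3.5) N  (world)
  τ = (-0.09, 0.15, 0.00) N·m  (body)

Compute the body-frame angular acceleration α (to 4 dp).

precession coupling ω×(Iω) = (-0.0084, 0.0252, -0.0072)
angular accel α = (-0.5829, 2.0800, 0.0400)

α = (-0.5829, 2.0800, 0.0400)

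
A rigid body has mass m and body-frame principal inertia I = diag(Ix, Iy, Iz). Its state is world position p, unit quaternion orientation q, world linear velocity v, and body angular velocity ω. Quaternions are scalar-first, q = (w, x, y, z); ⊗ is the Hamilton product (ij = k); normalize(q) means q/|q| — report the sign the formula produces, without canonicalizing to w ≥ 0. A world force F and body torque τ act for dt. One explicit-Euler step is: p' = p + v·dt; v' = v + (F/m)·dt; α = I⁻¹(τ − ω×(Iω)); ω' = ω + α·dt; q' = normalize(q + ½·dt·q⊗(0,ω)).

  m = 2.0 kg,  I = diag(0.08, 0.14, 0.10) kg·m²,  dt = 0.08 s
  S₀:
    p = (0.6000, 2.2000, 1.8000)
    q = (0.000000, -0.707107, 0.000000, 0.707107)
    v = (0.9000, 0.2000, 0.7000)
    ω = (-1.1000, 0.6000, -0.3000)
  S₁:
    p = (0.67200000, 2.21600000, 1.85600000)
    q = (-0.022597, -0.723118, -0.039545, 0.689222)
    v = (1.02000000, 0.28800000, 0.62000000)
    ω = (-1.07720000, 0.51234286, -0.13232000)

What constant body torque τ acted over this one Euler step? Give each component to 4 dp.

rate change Δω = (0.02280000, -0.08765714, 0.16768000)
applied torque τ = (0.0300, -0.1600, 0.1700)

τ = (0.0300, -0.1600, 0.1700)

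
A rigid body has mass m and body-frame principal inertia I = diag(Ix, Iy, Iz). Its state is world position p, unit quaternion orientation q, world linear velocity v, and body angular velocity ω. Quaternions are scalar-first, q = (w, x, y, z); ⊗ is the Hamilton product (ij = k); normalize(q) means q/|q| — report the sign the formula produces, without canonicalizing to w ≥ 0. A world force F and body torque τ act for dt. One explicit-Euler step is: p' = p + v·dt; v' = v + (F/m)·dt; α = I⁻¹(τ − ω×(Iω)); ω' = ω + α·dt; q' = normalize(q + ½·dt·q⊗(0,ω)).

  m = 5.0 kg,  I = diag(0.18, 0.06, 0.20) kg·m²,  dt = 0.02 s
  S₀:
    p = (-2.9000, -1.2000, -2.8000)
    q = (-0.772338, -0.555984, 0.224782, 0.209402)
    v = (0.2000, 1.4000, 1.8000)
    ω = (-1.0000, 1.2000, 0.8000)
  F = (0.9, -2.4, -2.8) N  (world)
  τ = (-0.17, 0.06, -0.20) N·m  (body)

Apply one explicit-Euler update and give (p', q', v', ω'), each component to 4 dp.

precession coupling ω×(Iω) = (0.1344, 0.0160, 0.1440)
angular accel α = (-1.6911, 0.7333, -1.7200)
ω' = ω + α·dt = (-1.0338, 1.2147, 0.7656)
2q̇ = q⊗(0,ω) = (-0.9932440, 0.7008812, -0.6914204, -1.0602692)
q + ½dt·q⊗(0,ω), renormalized = (-0.7821, -0.5489, 0.2178, 0.1988)
a = (0.1800, -0.4800, -0.5600)
new position p' = (-2.8960, -1.1720, -2.7640)
v + (F/m)dt = (0.2036, 1.3904, 1.7888)

p' = (-2.8960, -1.1720, -2.7640)
q' = (-0.7821, -0.5489, 0.2178, 0.1988)
v' = (0.2036, 1.3904, 1.7888)
ω' = (-1.0338, 1.2147, 0.7656)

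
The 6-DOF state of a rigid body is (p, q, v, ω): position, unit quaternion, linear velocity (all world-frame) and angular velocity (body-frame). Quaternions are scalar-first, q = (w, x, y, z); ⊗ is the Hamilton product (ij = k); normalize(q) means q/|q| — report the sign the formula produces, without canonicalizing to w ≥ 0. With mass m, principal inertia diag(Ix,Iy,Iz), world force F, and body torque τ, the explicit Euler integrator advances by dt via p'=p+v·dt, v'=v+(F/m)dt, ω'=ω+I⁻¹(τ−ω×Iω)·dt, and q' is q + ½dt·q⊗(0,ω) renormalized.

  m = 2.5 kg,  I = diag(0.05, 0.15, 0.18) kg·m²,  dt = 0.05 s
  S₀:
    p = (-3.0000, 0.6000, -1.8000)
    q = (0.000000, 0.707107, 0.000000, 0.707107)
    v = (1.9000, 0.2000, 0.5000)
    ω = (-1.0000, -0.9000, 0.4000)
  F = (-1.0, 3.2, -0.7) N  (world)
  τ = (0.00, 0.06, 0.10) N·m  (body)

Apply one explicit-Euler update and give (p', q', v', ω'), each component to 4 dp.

p' = (-2.9050, 0.6100, -1.7750)
q' = (0.0106, 0.7226, -0.0247, 0.6908)
v' = (1.8800, 0.2640, 0.4860)
ω' = (-0.9892, -0.8973, 0.4028)

angular accel α = (0.2160, 0.0533, 0.0556)
ω + α·dt = (-0.9892, -0.8973, 0.4028)
q⊗(0,ω) = (0.4242642, 0.6363963, -0.9899498, -0.6363963)
q' = normalize(q + ½dt·q⊗(0,ω)) = (0.0106, 0.7226, -0.0247, 0.6908)
a = (-0.4000, 1.2800, -0.2800)
p + v·dt = (-2.9050, 0.6100, -1.7750)
new velocity v' = (1.8800, 0.2640, 0.4860)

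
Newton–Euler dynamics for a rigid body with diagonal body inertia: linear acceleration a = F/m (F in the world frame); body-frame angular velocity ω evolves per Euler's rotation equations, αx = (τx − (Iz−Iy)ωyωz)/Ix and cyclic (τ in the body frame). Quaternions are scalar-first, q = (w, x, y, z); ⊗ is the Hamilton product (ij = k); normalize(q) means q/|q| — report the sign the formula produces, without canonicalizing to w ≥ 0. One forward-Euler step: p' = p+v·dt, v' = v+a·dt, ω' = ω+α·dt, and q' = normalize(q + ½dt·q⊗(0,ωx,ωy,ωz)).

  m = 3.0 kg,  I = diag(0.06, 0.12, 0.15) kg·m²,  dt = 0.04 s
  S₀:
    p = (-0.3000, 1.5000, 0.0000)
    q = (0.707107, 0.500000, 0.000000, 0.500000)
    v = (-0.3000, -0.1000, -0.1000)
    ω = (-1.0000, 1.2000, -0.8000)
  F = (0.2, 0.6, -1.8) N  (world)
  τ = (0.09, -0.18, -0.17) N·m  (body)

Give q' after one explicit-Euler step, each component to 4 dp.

q' = (0.7247, 0.4736, 0.0150, 0.5004)

2q̇ = q⊗(0,ω) = (0.9000000, -1.3071070, 0.7485284, 0.0343144)
q' = normalize(q + ½dt·q⊗(0,ω)) = (0.7247, 0.4736, 0.0150, 0.5004)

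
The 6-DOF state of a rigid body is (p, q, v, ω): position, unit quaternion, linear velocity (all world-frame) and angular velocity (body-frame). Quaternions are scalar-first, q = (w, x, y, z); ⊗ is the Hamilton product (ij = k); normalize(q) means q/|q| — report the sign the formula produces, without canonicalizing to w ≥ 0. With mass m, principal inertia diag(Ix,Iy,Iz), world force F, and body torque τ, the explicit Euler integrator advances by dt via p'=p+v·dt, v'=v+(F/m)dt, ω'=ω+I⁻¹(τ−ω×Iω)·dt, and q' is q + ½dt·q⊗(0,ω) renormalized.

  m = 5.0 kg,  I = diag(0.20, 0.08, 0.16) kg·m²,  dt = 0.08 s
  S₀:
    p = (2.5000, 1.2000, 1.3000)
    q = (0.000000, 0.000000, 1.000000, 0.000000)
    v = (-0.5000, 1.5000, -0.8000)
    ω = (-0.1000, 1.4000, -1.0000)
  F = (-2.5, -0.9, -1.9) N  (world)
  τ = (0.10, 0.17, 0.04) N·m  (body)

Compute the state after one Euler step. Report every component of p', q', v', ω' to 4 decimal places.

gyro term ω×Iω = (-0.1120, 0.0040, 0.0168)
(τ − ω×Iω)/I = (1.0600, 2.0750, 0.1450)
new body rate ω' = (-0.0152, 1.5660, -0.9884)
q⊗(0,ω) = (-1.4000000, -1.0000000, 0.0000000, 0.1000000)
q' = normalize(q + ½dt·q⊗(0,ω)) = (-0.0559, -0.0399, 0.9976, 0.0040)
new position p' = (2.4600, 1.3200, 1.2360)
v' = v + a·dt = (-0.5400, 1.4856, -0.8304)

p' = (2.4600, 1.3200, 1.2360)
q' = (-0.0559, -0.0399, 0.9976, 0.0040)
v' = (-0.5400, 1.4856, -0.8304)
ω' = (-0.0152, 1.5660, -0.9884)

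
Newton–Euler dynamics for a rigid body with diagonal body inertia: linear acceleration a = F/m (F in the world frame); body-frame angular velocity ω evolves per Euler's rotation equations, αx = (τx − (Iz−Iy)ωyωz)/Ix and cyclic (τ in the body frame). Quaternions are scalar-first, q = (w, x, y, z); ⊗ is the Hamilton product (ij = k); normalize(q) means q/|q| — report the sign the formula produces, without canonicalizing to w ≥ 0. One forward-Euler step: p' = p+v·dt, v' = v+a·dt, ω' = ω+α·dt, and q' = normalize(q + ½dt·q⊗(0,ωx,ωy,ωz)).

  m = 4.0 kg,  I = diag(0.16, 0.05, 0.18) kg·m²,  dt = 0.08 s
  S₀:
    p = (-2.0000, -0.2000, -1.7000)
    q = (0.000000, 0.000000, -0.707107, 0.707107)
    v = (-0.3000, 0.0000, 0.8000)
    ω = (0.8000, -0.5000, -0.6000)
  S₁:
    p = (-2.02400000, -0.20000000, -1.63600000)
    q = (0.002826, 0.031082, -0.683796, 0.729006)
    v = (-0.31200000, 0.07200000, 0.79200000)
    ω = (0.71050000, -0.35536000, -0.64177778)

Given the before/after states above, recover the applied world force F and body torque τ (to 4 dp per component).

F = (-0.6000, 3.6000, -0.4000)
τ = (-0.1400, 0.1000, -0.0500)

rate change Δω = (-0.08950000, 0.14464000, -0.04177778)
applied torque τ = (-0.1400, 0.1000, -0.0500)
Δv = v₁−v₀ = (-0.01200000, 0.07200000, -0.00800000)
F = m·Δv/dt = (-0.6000, 3.6000, -0.4000)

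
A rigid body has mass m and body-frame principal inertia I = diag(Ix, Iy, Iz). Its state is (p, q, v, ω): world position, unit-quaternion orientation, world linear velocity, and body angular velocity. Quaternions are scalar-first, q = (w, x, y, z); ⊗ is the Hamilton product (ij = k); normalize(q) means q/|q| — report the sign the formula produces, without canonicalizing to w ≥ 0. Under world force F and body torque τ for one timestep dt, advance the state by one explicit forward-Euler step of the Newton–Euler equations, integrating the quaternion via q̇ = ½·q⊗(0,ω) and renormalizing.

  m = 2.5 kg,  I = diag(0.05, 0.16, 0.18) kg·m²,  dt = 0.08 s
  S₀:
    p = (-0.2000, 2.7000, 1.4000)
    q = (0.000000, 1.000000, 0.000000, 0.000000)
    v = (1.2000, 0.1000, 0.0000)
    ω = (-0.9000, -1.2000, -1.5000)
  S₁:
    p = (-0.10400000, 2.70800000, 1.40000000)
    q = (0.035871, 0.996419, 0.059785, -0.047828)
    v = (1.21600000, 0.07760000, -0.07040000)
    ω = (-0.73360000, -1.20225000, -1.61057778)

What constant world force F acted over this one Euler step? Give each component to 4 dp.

v₁ − v₀ = (0.01600000, -0.02240000, -0.07040000)
m·(v₁−v₀)/dt = (0.5000, -0.7000, -2.2000)

F = (0.5000, -0.7000, -2.2000)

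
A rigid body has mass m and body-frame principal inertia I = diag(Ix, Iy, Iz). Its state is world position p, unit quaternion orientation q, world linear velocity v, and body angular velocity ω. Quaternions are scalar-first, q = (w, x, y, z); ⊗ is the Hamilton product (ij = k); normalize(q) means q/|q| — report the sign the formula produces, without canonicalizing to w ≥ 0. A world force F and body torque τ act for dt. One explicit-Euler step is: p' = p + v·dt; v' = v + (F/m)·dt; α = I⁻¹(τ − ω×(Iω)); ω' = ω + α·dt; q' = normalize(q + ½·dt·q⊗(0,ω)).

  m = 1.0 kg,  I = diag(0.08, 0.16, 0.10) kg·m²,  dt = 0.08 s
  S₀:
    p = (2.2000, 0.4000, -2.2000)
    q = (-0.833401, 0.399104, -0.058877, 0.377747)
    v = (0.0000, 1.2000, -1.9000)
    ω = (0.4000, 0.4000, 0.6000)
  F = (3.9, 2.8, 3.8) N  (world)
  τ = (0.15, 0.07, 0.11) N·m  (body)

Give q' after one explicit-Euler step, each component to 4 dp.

q' = (-0.8474, 0.3781, -0.0757, 0.3649)

2q̇ = q⊗(0,ω) = (-0.3627390, -0.5197854, -0.4217240, -0.3168482)
q' = normalize(q + ½dt·q⊗(0,ω)) = (-0.8474, 0.3781, -0.0757, 0.3649)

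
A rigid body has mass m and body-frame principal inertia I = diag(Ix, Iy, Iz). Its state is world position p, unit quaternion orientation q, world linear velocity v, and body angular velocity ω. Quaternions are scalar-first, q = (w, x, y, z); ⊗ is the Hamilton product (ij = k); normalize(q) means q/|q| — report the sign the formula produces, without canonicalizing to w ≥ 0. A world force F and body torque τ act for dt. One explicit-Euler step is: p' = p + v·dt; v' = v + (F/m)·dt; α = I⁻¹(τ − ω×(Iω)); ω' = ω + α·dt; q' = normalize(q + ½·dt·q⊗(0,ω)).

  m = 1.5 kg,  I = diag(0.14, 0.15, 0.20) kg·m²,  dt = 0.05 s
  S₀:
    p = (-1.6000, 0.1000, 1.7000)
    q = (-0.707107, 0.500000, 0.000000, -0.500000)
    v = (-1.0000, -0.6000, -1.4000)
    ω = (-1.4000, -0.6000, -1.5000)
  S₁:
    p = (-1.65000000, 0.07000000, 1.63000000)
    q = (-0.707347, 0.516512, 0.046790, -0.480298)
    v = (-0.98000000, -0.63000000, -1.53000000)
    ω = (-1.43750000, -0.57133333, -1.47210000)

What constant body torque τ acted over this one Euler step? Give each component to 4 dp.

Δω = ω₁−ω₀ = (-0.03750000, 0.02866667, 0.02790000)
τ = I·(Δω/dt) + ω₀×(Iω₀) = (-0.0600, -0.0400, 0.1200)

τ = (-0.0600, -0.0400, 0.1200)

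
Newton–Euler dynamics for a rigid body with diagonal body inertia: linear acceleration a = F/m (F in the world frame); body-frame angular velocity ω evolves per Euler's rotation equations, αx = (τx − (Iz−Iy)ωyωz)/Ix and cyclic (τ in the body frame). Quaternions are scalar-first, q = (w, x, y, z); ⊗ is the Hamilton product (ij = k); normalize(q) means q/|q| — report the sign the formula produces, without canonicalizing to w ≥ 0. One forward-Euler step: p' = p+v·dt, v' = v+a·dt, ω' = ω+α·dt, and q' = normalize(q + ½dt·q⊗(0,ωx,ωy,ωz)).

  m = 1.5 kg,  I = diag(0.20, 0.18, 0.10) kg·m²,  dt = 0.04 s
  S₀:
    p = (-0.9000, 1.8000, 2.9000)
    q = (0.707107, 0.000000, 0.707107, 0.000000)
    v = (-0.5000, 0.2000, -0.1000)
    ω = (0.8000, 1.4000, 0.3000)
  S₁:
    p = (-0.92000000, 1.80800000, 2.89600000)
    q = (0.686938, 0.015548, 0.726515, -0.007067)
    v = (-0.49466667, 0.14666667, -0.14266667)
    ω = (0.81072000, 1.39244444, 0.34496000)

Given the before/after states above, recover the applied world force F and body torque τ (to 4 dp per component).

F = (0.2000, -2.0000, -1.6000)
τ = (0.0200, -0.0100, 0.0900)

ω₁ − ω₀ = (0.01072000, -0.00755556, 0.04496000)
τ = I·(Δω/dt) + ω₀×(Iω₀) = (0.0200, -0.0100, 0.0900)
velocity change Δv = (0.00533333, -0.05333333, -0.04266667)
applied force F = (0.2000, -2.0000, -1.6000)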